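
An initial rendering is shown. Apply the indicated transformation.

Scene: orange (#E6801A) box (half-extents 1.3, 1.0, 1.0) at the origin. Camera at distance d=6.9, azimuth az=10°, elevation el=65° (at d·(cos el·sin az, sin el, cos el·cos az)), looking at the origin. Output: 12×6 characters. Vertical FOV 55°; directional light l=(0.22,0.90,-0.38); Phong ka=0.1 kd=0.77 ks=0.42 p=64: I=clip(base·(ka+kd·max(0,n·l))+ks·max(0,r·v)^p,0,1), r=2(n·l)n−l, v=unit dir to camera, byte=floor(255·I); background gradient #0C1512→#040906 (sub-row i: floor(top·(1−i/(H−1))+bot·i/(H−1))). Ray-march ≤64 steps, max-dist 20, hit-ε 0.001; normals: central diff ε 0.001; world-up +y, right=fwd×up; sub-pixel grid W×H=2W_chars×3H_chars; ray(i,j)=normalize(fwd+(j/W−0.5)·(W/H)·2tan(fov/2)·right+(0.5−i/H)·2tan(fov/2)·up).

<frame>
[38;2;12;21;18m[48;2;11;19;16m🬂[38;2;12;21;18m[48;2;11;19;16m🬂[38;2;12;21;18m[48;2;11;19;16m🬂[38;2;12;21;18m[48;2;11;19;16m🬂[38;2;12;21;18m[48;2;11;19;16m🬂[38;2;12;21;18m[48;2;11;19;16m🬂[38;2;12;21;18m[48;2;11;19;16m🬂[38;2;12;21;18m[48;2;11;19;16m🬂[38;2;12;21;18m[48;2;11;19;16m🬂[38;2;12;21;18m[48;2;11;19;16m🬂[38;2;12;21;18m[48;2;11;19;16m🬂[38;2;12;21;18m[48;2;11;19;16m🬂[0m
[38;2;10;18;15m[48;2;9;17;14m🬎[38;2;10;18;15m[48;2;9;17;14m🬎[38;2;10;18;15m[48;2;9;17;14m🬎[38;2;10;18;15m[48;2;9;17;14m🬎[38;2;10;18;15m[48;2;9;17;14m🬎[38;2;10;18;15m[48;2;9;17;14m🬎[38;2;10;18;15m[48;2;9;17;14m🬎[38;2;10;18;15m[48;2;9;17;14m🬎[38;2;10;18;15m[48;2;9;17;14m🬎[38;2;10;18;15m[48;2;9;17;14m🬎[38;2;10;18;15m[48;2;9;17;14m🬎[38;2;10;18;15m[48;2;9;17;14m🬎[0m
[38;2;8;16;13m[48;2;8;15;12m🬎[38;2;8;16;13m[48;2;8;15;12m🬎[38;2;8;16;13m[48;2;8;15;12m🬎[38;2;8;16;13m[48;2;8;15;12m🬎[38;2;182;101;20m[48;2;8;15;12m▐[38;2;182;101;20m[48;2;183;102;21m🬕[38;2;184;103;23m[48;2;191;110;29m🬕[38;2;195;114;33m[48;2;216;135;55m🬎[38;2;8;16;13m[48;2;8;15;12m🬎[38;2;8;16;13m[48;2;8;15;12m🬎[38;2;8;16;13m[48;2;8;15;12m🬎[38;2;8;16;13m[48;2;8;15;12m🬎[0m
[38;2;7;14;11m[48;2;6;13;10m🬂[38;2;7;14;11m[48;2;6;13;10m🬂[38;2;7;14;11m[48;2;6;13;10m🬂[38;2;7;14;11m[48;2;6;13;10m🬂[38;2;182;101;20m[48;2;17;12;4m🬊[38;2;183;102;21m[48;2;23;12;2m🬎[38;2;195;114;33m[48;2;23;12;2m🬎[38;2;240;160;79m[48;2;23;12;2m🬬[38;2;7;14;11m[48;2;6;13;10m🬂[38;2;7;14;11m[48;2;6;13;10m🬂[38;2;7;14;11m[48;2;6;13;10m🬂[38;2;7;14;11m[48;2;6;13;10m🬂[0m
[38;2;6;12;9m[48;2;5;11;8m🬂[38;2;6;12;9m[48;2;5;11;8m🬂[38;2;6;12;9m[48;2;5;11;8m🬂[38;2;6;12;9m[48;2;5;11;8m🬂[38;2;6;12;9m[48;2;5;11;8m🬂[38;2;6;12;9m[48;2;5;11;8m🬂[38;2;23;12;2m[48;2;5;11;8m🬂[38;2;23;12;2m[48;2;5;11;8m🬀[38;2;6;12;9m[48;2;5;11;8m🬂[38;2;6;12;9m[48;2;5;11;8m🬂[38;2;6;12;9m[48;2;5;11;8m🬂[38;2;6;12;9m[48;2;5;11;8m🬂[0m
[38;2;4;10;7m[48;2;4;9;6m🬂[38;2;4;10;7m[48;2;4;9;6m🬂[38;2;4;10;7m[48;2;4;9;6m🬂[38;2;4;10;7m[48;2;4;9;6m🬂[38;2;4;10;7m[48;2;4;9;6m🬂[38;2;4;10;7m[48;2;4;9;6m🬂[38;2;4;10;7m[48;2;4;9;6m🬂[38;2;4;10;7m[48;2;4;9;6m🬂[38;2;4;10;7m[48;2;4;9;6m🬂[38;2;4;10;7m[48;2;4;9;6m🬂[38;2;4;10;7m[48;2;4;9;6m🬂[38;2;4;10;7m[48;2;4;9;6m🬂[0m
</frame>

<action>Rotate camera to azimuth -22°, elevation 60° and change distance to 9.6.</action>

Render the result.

<frame>
[38;2;12;21;18m[48;2;11;19;16m🬂[38;2;12;21;18m[48;2;11;19;16m🬂[38;2;12;21;18m[48;2;11;19;16m🬂[38;2;12;21;18m[48;2;11;19;16m🬂[38;2;12;21;18m[48;2;11;19;16m🬂[38;2;12;21;18m[48;2;11;19;16m🬂[38;2;12;21;18m[48;2;11;19;16m🬂[38;2;12;21;18m[48;2;11;19;16m🬂[38;2;12;21;18m[48;2;11;19;16m🬂[38;2;12;21;18m[48;2;11;19;16m🬂[38;2;12;21;18m[48;2;11;19;16m🬂[38;2;12;21;18m[48;2;11;19;16m🬂[0m
[38;2;10;18;15m[48;2;9;17;14m🬎[38;2;10;18;15m[48;2;9;17;14m🬎[38;2;10;18;15m[48;2;9;17;14m🬎[38;2;10;18;15m[48;2;9;17;14m🬎[38;2;10;18;15m[48;2;9;17;14m🬎[38;2;10;18;15m[48;2;9;17;14m🬎[38;2;10;18;15m[48;2;9;17;14m🬎[38;2;10;18;15m[48;2;9;17;14m🬎[38;2;10;18;15m[48;2;9;17;14m🬎[38;2;10;18;15m[48;2;9;17;14m🬎[38;2;10;18;15m[48;2;9;17;14m🬎[38;2;10;18;15m[48;2;9;17;14m🬎[0m
[38;2;8;16;13m[48;2;8;15;12m🬎[38;2;8;16;13m[48;2;8;15;12m🬎[38;2;8;16;13m[48;2;8;15;12m🬎[38;2;8;16;13m[48;2;8;15;12m🬎[38;2;8;16;13m[48;2;8;15;12m🬎[38;2;9;16;13m[48;2;207;127;46m🬂[38;2;9;16;13m[48;2;231;150;69m🬂[38;2;230;149;68m[48;2;8;15;12m🬓[38;2;8;16;13m[48;2;8;15;12m🬎[38;2;8;16;13m[48;2;8;15;12m🬎[38;2;8;16;13m[48;2;8;15;12m🬎[38;2;8;16;13m[48;2;8;15;12m🬎[0m
[38;2;7;14;11m[48;2;6;13;10m🬂[38;2;7;14;11m[48;2;6;13;10m🬂[38;2;7;14;11m[48;2;6;13;10m🬂[38;2;7;14;11m[48;2;6;13;10m🬂[38;2;7;14;11m[48;2;6;13;10m🬂[38;2;235;154;73m[48;2;14;12;6m🬎[38;2;255;193;113m[48;2;23;12;2m🬂[38;2;255;191;110m[48;2;13;12;6m🬀[38;2;7;14;11m[48;2;6;13;10m🬂[38;2;7;14;11m[48;2;6;13;10m🬂[38;2;7;14;11m[48;2;6;13;10m🬂[38;2;7;14;11m[48;2;6;13;10m🬂[0m
[38;2;6;12;9m[48;2;5;11;8m🬂[38;2;6;12;9m[48;2;5;11;8m🬂[38;2;6;12;9m[48;2;5;11;8m🬂[38;2;6;12;9m[48;2;5;11;8m🬂[38;2;6;12;9m[48;2;5;11;8m🬂[38;2;6;12;9m[48;2;5;11;8m🬂[38;2;6;12;9m[48;2;5;11;8m🬂[38;2;6;12;9m[48;2;5;11;8m🬂[38;2;6;12;9m[48;2;5;11;8m🬂[38;2;6;12;9m[48;2;5;11;8m🬂[38;2;6;12;9m[48;2;5;11;8m🬂[38;2;6;12;9m[48;2;5;11;8m🬂[0m
[38;2;4;10;7m[48;2;4;9;6m🬂[38;2;4;10;7m[48;2;4;9;6m🬂[38;2;4;10;7m[48;2;4;9;6m🬂[38;2;4;10;7m[48;2;4;9;6m🬂[38;2;4;10;7m[48;2;4;9;6m🬂[38;2;4;10;7m[48;2;4;9;6m🬂[38;2;4;10;7m[48;2;4;9;6m🬂[38;2;4;10;7m[48;2;4;9;6m🬂[38;2;4;10;7m[48;2;4;9;6m🬂[38;2;4;10;7m[48;2;4;9;6m🬂[38;2;4;10;7m[48;2;4;9;6m🬂[38;2;4;10;7m[48;2;4;9;6m🬂[0m
</frame>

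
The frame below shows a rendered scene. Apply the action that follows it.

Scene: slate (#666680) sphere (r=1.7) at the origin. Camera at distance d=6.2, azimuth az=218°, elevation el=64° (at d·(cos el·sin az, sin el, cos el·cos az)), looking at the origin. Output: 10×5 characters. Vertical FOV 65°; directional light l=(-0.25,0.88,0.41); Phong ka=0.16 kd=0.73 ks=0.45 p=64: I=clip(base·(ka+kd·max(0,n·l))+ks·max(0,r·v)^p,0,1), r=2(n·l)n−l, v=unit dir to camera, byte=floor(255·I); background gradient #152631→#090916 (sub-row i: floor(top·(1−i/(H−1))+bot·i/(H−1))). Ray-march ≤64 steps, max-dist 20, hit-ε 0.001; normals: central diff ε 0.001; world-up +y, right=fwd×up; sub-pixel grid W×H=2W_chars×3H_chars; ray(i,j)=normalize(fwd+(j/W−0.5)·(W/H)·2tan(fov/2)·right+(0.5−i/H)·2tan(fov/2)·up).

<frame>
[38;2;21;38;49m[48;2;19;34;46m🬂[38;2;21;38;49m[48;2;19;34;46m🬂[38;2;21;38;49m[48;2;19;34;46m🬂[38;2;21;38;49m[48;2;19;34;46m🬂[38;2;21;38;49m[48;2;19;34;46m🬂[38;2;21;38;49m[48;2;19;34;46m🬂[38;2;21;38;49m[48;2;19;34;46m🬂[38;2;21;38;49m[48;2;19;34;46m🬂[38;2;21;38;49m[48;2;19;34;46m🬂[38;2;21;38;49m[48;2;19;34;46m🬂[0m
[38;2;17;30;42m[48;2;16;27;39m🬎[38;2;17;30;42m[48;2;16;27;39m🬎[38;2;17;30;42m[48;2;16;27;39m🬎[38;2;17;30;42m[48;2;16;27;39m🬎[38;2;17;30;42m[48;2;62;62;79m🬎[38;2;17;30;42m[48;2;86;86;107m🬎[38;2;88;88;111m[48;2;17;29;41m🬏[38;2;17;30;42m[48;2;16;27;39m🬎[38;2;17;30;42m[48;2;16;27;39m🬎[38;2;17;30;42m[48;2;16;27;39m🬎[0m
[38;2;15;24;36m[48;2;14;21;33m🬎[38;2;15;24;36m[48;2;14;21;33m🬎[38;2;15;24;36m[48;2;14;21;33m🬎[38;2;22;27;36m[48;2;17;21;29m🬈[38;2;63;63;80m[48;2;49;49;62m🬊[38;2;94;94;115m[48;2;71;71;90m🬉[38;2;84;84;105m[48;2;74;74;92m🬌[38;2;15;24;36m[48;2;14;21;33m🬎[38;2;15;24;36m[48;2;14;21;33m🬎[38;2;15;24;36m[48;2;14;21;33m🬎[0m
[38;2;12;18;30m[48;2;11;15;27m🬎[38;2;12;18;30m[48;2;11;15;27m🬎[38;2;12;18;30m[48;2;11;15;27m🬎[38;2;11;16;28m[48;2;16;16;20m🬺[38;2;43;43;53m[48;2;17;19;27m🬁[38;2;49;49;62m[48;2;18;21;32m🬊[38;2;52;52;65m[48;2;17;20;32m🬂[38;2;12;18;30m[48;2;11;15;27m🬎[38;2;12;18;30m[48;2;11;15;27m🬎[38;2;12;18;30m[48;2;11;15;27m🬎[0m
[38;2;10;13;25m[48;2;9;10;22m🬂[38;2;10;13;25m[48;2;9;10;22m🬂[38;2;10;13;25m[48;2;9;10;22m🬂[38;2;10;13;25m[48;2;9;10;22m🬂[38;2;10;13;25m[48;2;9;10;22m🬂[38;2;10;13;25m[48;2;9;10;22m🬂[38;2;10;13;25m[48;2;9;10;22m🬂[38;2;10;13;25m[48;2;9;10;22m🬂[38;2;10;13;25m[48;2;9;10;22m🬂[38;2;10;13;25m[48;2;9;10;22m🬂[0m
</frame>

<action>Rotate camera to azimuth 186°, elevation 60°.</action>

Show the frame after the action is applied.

<frame>
[38;2;21;38;49m[48;2;19;34;46m🬂[38;2;21;38;49m[48;2;19;34;46m🬂[38;2;21;38;49m[48;2;19;34;46m🬂[38;2;21;38;49m[48;2;19;34;46m🬂[38;2;21;38;49m[48;2;19;34;46m🬂[38;2;21;38;49m[48;2;19;34;46m🬂[38;2;21;38;49m[48;2;19;34;46m🬂[38;2;21;38;49m[48;2;19;34;46m🬂[38;2;21;38;49m[48;2;19;34;46m🬂[38;2;21;38;49m[48;2;19;34;46m🬂[0m
[38;2;17;30;42m[48;2;16;27;39m🬎[38;2;17;30;42m[48;2;16;27;39m🬎[38;2;17;30;42m[48;2;16;27;39m🬎[38;2;17;30;42m[48;2;16;27;39m🬎[38;2;17;30;42m[48;2;71;71;90m🬎[38;2;17;30;42m[48;2;86;86;108m🬎[38;2;88;88;110m[48;2;17;29;41m🬏[38;2;17;30;42m[48;2;16;27;39m🬎[38;2;17;30;42m[48;2;16;27;39m🬎[38;2;17;30;42m[48;2;16;27;39m🬎[0m
[38;2;15;24;36m[48;2;14;21;33m🬎[38;2;15;24;36m[48;2;14;21;33m🬎[38;2;15;24;36m[48;2;14;21;33m🬎[38;2;34;34;43m[48;2;15;21;32m🬉[38;2;62;62;78m[48;2;43;43;54m🬊[38;2;118;118;139m[48;2;64;64;80m🬁[38;2;74;74;93m[48;2;58;58;73m🬆[38;2;15;24;36m[48;2;14;21;33m🬎[38;2;15;24;36m[48;2;14;21;33m🬎[38;2;15;24;36m[48;2;14;21;33m🬎[0m
[38;2;12;18;30m[48;2;11;15;27m🬎[38;2;12;18;30m[48;2;11;15;27m🬎[38;2;12;18;30m[48;2;11;15;27m🬎[38;2;11;16;28m[48;2;16;16;20m🬺[38;2;29;29;37m[48;2;14;16;23m🬁[38;2;37;37;47m[48;2;14;16;24m🬂[38;2;39;39;50m[48;2;14;17;26m🬀[38;2;12;18;30m[48;2;11;15;27m🬎[38;2;12;18;30m[48;2;11;15;27m🬎[38;2;12;18;30m[48;2;11;15;27m🬎[0m
[38;2;10;13;25m[48;2;9;10;22m🬂[38;2;10;13;25m[48;2;9;10;22m🬂[38;2;10;13;25m[48;2;9;10;22m🬂[38;2;10;13;25m[48;2;9;10;22m🬂[38;2;10;13;25m[48;2;9;10;22m🬂[38;2;10;13;25m[48;2;9;10;22m🬂[38;2;10;13;25m[48;2;9;10;22m🬂[38;2;10;13;25m[48;2;9;10;22m🬂[38;2;10;13;25m[48;2;9;10;22m🬂[38;2;10;13;25m[48;2;9;10;22m🬂[0m
</frame>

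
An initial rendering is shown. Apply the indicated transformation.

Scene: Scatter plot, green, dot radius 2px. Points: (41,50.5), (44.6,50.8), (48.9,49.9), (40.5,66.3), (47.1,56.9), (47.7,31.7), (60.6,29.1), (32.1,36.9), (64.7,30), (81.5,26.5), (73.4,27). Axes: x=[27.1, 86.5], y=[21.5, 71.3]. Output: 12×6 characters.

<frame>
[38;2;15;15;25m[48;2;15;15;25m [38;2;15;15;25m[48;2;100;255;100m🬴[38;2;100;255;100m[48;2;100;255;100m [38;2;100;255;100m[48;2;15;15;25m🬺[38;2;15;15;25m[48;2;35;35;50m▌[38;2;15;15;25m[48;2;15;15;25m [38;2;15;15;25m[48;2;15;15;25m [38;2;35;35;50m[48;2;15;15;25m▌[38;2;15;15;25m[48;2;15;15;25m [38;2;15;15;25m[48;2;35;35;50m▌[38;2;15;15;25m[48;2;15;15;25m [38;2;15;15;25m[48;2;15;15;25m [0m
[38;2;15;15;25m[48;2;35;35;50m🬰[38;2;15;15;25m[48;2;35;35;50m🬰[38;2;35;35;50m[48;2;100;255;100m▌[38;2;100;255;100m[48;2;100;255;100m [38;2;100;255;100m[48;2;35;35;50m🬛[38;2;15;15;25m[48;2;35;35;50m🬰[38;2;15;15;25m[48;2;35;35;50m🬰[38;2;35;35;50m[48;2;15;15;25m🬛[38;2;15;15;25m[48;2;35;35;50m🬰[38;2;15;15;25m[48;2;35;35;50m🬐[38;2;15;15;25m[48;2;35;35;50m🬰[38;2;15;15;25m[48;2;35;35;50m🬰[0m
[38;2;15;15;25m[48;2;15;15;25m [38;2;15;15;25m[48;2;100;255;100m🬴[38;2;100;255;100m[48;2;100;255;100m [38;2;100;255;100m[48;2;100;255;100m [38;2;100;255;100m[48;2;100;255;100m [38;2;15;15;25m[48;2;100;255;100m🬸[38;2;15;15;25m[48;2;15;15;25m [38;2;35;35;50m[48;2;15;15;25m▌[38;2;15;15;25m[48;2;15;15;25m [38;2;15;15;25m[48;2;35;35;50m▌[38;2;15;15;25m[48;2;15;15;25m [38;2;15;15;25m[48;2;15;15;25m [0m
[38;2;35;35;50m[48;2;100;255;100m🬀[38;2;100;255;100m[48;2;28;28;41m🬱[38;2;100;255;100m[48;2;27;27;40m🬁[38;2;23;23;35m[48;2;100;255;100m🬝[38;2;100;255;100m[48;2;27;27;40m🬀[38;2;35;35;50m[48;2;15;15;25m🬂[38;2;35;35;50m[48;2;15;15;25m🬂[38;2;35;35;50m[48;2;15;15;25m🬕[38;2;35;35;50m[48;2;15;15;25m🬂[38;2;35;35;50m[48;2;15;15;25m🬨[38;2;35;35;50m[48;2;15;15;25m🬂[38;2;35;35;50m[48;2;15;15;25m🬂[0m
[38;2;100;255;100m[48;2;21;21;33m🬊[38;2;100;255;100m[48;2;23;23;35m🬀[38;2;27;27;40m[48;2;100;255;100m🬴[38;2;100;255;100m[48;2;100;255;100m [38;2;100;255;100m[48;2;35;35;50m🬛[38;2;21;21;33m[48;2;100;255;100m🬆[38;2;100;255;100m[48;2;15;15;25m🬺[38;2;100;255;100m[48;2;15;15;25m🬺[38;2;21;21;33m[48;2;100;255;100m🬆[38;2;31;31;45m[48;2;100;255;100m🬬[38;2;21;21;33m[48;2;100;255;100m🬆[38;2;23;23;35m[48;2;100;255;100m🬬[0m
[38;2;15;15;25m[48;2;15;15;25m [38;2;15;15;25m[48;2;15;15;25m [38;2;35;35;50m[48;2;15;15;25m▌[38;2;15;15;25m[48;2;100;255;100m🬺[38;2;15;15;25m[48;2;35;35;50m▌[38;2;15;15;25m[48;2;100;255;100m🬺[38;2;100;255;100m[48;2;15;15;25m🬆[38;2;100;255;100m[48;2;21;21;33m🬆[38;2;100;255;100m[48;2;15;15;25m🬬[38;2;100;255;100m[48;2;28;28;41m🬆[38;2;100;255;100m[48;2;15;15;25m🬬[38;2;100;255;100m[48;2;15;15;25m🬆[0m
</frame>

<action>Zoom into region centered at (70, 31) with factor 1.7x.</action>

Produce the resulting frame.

<frame>
[38;2;15;15;25m[48;2;15;15;25m [38;2;15;15;25m[48;2;15;15;25m [38;2;35;35;50m[48;2;15;15;25m▌[38;2;15;15;25m[48;2;15;15;25m [38;2;15;15;25m[48;2;35;35;50m▌[38;2;15;15;25m[48;2;15;15;25m [38;2;15;15;25m[48;2;15;15;25m [38;2;35;35;50m[48;2;15;15;25m▌[38;2;15;15;25m[48;2;15;15;25m [38;2;15;15;25m[48;2;35;35;50m▌[38;2;15;15;25m[48;2;15;15;25m [38;2;15;15;25m[48;2;15;15;25m [0m
[38;2;15;15;25m[48;2;35;35;50m🬰[38;2;15;15;25m[48;2;35;35;50m🬰[38;2;35;35;50m[48;2;15;15;25m🬛[38;2;15;15;25m[48;2;35;35;50m🬰[38;2;15;15;25m[48;2;35;35;50m🬐[38;2;15;15;25m[48;2;35;35;50m🬰[38;2;15;15;25m[48;2;35;35;50m🬰[38;2;35;35;50m[48;2;15;15;25m🬛[38;2;15;15;25m[48;2;35;35;50m🬰[38;2;15;15;25m[48;2;35;35;50m🬐[38;2;15;15;25m[48;2;35;35;50m🬰[38;2;15;15;25m[48;2;35;35;50m🬰[0m
[38;2;15;15;25m[48;2;15;15;25m [38;2;15;15;25m[48;2;15;15;25m [38;2;28;28;41m[48;2;100;255;100m🬆[38;2;15;15;25m[48;2;100;255;100m🬎[38;2;28;28;41m[48;2;100;255;100m🬊[38;2;15;15;25m[48;2;15;15;25m [38;2;15;15;25m[48;2;100;255;100m🬝[38;2;35;35;50m[48;2;15;15;25m▌[38;2;15;15;25m[48;2;15;15;25m [38;2;15;15;25m[48;2;35;35;50m▌[38;2;15;15;25m[48;2;15;15;25m [38;2;15;15;25m[48;2;15;15;25m [0m
[38;2;35;35;50m[48;2;15;15;25m🬂[38;2;100;255;100m[48;2;19;19;30m🬁[38;2;100;255;100m[48;2;35;35;50m🬬[38;2;100;255;100m[48;2;15;15;25m🬎[38;2;100;255;100m[48;2;35;35;50m🬝[38;2;100;255;100m[48;2;20;20;31m🬈[38;2;100;255;100m[48;2;100;255;100m [38;2;100;255;100m[48;2;25;25;37m🬛[38;2;23;23;35m[48;2;100;255;100m🬝[38;2;35;35;50m[48;2;100;255;100m🬀[38;2;100;255;100m[48;2;28;28;41m🬱[38;2;35;35;50m[48;2;15;15;25m🬂[0m
[38;2;15;15;25m[48;2;35;35;50m🬰[38;2;15;15;25m[48;2;35;35;50m🬰[38;2;35;35;50m[48;2;15;15;25m🬛[38;2;15;15;25m[48;2;35;35;50m🬰[38;2;15;15;25m[48;2;35;35;50m🬐[38;2;15;15;25m[48;2;35;35;50m🬰[38;2;23;23;35m[48;2;100;255;100m🬺[38;2;35;35;50m[48;2;15;15;25m🬛[38;2;15;15;25m[48;2;35;35;50m🬰[38;2;100;255;100m[48;2;28;28;41m🬊[38;2;100;255;100m[48;2;23;23;35m🬀[38;2;15;15;25m[48;2;35;35;50m🬰[0m
[38;2;15;15;25m[48;2;15;15;25m [38;2;15;15;25m[48;2;15;15;25m [38;2;35;35;50m[48;2;15;15;25m▌[38;2;15;15;25m[48;2;15;15;25m [38;2;15;15;25m[48;2;35;35;50m▌[38;2;15;15;25m[48;2;15;15;25m [38;2;15;15;25m[48;2;15;15;25m [38;2;35;35;50m[48;2;15;15;25m▌[38;2;15;15;25m[48;2;15;15;25m [38;2;15;15;25m[48;2;35;35;50m▌[38;2;15;15;25m[48;2;15;15;25m [38;2;15;15;25m[48;2;15;15;25m [0m
</frame>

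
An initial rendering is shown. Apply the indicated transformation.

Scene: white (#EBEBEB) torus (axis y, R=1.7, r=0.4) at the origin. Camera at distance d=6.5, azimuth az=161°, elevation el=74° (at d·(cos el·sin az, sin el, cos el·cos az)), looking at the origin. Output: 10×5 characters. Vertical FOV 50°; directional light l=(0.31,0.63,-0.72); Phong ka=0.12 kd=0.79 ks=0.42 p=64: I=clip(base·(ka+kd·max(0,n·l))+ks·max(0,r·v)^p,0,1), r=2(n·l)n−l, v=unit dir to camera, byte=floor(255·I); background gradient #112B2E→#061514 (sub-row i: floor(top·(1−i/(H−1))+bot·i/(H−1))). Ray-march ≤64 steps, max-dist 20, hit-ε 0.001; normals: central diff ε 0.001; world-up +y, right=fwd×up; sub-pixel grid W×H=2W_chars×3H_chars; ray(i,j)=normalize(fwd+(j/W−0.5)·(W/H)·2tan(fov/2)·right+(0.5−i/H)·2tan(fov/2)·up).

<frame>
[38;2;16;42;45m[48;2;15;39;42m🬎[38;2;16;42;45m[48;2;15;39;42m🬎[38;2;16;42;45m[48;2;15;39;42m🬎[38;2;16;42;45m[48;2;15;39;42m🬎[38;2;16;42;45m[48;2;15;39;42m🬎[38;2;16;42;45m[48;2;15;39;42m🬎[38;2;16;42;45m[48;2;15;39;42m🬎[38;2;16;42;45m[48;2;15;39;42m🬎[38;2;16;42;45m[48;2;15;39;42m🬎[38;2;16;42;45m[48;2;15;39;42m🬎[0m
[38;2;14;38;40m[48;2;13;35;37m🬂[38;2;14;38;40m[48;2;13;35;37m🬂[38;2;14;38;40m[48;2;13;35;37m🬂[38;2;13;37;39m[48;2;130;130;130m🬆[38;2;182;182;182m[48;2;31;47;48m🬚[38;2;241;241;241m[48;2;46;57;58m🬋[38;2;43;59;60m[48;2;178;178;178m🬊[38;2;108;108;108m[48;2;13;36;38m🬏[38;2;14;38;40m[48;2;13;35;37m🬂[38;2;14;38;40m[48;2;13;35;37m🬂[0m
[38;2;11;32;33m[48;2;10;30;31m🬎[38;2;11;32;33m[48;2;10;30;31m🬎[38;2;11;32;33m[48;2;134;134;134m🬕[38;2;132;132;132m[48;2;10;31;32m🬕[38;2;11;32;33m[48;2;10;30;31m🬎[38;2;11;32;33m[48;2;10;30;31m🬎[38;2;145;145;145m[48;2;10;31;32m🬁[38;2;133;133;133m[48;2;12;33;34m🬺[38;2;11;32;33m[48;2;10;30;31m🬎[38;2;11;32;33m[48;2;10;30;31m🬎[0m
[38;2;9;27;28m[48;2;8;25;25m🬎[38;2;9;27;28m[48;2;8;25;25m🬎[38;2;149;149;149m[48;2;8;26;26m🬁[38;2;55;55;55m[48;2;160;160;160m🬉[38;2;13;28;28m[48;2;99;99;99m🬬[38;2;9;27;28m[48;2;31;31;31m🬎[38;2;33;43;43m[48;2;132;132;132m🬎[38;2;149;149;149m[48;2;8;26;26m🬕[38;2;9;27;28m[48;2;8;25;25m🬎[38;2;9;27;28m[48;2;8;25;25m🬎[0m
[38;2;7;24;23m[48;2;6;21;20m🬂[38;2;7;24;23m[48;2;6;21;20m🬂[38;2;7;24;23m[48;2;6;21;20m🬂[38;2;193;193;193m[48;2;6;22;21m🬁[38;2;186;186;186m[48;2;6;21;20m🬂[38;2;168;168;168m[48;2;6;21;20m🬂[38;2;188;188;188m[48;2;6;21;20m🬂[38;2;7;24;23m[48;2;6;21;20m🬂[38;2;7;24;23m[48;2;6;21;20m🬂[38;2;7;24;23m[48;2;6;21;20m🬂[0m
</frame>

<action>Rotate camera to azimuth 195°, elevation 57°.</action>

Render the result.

<frame>
[38;2;16;42;45m[48;2;15;39;42m🬎[38;2;16;42;45m[48;2;15;39;42m🬎[38;2;16;42;45m[48;2;15;39;42m🬎[38;2;16;42;45m[48;2;15;39;42m🬎[38;2;16;42;45m[48;2;15;39;42m🬎[38;2;16;42;45m[48;2;15;39;42m🬎[38;2;16;42;45m[48;2;15;39;42m🬎[38;2;16;42;45m[48;2;15;39;42m🬎[38;2;16;42;45m[48;2;15;39;42m🬎[38;2;16;42;45m[48;2;15;39;42m🬎[0m
[38;2;14;38;40m[48;2;13;35;37m🬂[38;2;14;38;40m[48;2;13;35;37m🬂[38;2;14;38;40m[48;2;13;35;37m🬂[38;2;13;36;38m[48;2;141;141;141m🬝[38;2;14;38;40m[48;2;137;137;137m🬂[38;2;14;38;40m[48;2;172;172;172m🬂[38;2;36;54;55m[48;2;197;197;197m🬎[38;2;14;38;40m[48;2;13;35;37m🬂[38;2;14;38;40m[48;2;13;35;37m🬂[38;2;14;38;40m[48;2;13;35;37m🬂[0m
[38;2;11;32;33m[48;2;10;30;31m🬎[38;2;11;32;33m[48;2;10;30;31m🬎[38;2;11;32;33m[48;2;181;181;181m🬕[38;2;108;108;108m[48;2;29;43;43m▌[38;2;11;32;33m[48;2;10;30;31m🬎[38;2;11;32;33m[48;2;10;30;31m🬎[38;2;202;202;202m[48;2;10;31;32m🬁[38;2;58;65;65m[48;2;161;161;161m▐[38;2;11;32;33m[48;2;10;30;31m🬎[38;2;11;32;33m[48;2;10;30;31m🬎[0m
[38;2;9;27;28m[48;2;8;25;25m🬎[38;2;9;27;28m[48;2;8;25;25m🬎[38;2;202;202;202m[48;2;8;26;26m🬁[38;2;73;73;73m[48;2;187;187;187m🬉[38;2;13;27;28m[48;2;147;147;147m🬎[38;2;9;27;28m[48;2;128;128;128m🬎[38;2;37;46;47m[48;2;134;134;134m🬄[38;2;116;116;116m[48;2;8;26;26m🬕[38;2;9;27;28m[48;2;8;25;25m🬎[38;2;9;27;28m[48;2;8;25;25m🬎[0m
[38;2;7;24;23m[48;2;6;21;20m🬂[38;2;7;24;23m[48;2;6;21;20m🬂[38;2;7;24;23m[48;2;6;21;20m🬂[38;2;169;169;169m[48;2;6;22;21m🬁[38;2;204;204;204m[48;2;6;21;20m🬂[38;2;185;185;185m[48;2;6;21;20m🬂[38;2;161;161;161m[48;2;20;33;32m🬀[38;2;7;24;23m[48;2;6;21;20m🬂[38;2;7;24;23m[48;2;6;21;20m🬂[38;2;7;24;23m[48;2;6;21;20m🬂[0m
</frame>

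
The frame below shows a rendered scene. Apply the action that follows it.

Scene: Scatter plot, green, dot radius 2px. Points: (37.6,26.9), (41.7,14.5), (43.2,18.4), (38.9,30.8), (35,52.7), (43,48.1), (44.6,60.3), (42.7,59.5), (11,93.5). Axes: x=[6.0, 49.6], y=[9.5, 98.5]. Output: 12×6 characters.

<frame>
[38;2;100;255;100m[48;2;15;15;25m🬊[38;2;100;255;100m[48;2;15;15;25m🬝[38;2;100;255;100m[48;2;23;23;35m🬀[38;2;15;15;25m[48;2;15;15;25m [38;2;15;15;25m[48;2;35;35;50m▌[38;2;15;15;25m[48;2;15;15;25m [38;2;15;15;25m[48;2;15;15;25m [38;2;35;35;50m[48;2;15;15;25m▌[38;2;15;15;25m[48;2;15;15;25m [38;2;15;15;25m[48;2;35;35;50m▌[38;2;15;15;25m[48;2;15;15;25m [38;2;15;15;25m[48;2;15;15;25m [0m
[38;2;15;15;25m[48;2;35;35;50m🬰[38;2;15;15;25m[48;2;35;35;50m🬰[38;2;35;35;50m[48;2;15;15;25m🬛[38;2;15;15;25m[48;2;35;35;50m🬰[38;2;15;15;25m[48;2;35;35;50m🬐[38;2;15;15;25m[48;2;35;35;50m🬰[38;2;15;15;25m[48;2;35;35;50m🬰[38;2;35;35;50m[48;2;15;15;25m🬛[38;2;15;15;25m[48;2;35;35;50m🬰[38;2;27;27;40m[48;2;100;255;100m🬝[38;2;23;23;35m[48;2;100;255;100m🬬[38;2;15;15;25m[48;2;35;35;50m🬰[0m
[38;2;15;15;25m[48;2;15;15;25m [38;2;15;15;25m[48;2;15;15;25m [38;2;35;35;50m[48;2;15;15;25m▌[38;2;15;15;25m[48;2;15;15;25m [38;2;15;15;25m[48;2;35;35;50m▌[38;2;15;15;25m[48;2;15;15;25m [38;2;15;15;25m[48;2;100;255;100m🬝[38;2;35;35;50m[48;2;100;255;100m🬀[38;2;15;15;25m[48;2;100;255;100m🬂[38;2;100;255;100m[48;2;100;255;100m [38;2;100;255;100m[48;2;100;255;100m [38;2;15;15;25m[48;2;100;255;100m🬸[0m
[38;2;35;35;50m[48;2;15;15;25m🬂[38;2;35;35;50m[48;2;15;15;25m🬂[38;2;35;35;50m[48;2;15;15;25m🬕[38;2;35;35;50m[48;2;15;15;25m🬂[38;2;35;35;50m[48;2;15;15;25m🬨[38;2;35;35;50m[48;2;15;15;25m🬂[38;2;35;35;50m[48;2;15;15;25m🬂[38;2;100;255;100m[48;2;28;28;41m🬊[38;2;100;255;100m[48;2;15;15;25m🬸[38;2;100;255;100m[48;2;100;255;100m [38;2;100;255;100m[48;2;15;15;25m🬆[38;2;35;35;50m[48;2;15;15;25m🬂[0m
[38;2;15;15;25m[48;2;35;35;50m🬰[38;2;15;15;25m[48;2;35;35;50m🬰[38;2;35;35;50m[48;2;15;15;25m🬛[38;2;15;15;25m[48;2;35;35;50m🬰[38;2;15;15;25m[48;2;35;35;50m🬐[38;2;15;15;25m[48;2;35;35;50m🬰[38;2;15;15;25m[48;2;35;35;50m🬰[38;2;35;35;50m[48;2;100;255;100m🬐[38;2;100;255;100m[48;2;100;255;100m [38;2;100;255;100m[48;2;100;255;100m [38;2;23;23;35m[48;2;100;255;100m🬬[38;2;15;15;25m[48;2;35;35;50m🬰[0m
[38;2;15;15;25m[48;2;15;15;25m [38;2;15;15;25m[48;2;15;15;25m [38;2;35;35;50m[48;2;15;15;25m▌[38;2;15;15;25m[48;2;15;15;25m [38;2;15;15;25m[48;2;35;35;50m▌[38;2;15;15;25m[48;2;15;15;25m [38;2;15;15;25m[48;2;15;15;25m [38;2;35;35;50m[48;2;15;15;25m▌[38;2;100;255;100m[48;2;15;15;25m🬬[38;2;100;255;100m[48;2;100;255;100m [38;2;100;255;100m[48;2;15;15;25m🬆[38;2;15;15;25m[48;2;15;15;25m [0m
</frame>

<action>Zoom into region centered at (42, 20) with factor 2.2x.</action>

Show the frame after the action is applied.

<frame>
[38;2;15;15;25m[48;2;15;15;25m [38;2;15;15;25m[48;2;15;15;25m [38;2;35;35;50m[48;2;15;15;25m▌[38;2;15;15;25m[48;2;100;255;100m🬆[38;2;27;27;40m[48;2;100;255;100m🬬[38;2;15;15;25m[48;2;15;15;25m [38;2;15;15;25m[48;2;15;15;25m [38;2;35;35;50m[48;2;15;15;25m▌[38;2;15;15;25m[48;2;15;15;25m [38;2;15;15;25m[48;2;35;35;50m▌[38;2;15;15;25m[48;2;15;15;25m [38;2;15;15;25m[48;2;15;15;25m [0m
[38;2;15;15;25m[48;2;35;35;50m🬰[38;2;15;15;25m[48;2;35;35;50m🬰[38;2;35;35;50m[48;2;100;255;100m🬄[38;2;100;255;100m[48;2;100;255;100m [38;2;100;255;100m[48;2;35;35;50m🬕[38;2;15;15;25m[48;2;35;35;50m🬰[38;2;15;15;25m[48;2;35;35;50m🬰[38;2;35;35;50m[48;2;15;15;25m🬛[38;2;15;15;25m[48;2;35;35;50m🬰[38;2;15;15;25m[48;2;35;35;50m🬐[38;2;15;15;25m[48;2;35;35;50m🬰[38;2;15;15;25m[48;2;35;35;50m🬰[0m
[38;2;15;15;25m[48;2;15;15;25m [38;2;15;15;25m[48;2;15;15;25m [38;2;100;255;100m[48;2;27;27;40m🬁[38;2;100;255;100m[48;2;15;15;25m🬆[38;2;15;15;25m[48;2;35;35;50m▌[38;2;15;15;25m[48;2;100;255;100m🬝[38;2;15;15;25m[48;2;100;255;100m🬊[38;2;35;35;50m[48;2;15;15;25m▌[38;2;15;15;25m[48;2;15;15;25m [38;2;15;15;25m[48;2;35;35;50m▌[38;2;15;15;25m[48;2;15;15;25m [38;2;15;15;25m[48;2;15;15;25m [0m
[38;2;35;35;50m[48;2;15;15;25m🬂[38;2;35;35;50m[48;2;15;15;25m🬂[38;2;35;35;50m[48;2;15;15;25m🬕[38;2;35;35;50m[48;2;15;15;25m🬂[38;2;27;27;40m[48;2;100;255;100m🬴[38;2;100;255;100m[48;2;100;255;100m [38;2;100;255;100m[48;2;15;15;25m🬝[38;2;100;255;100m[48;2;27;27;40m🬀[38;2;35;35;50m[48;2;15;15;25m🬂[38;2;35;35;50m[48;2;15;15;25m🬨[38;2;35;35;50m[48;2;15;15;25m🬂[38;2;35;35;50m[48;2;15;15;25m🬂[0m
[38;2;15;15;25m[48;2;35;35;50m🬰[38;2;15;15;25m[48;2;35;35;50m🬰[38;2;35;35;50m[48;2;15;15;25m🬛[38;2;15;15;25m[48;2;35;35;50m🬰[38;2;15;15;25m[48;2;35;35;50m🬐[38;2;23;23;35m[48;2;100;255;100m🬺[38;2;15;15;25m[48;2;35;35;50m🬰[38;2;35;35;50m[48;2;15;15;25m🬛[38;2;15;15;25m[48;2;35;35;50m🬰[38;2;15;15;25m[48;2;35;35;50m🬐[38;2;15;15;25m[48;2;35;35;50m🬰[38;2;15;15;25m[48;2;35;35;50m🬰[0m
[38;2;15;15;25m[48;2;15;15;25m [38;2;15;15;25m[48;2;15;15;25m [38;2;35;35;50m[48;2;15;15;25m▌[38;2;15;15;25m[48;2;15;15;25m [38;2;15;15;25m[48;2;35;35;50m▌[38;2;15;15;25m[48;2;15;15;25m [38;2;15;15;25m[48;2;15;15;25m [38;2;35;35;50m[48;2;15;15;25m▌[38;2;15;15;25m[48;2;15;15;25m [38;2;15;15;25m[48;2;35;35;50m▌[38;2;15;15;25m[48;2;15;15;25m [38;2;15;15;25m[48;2;15;15;25m [0m
</frame>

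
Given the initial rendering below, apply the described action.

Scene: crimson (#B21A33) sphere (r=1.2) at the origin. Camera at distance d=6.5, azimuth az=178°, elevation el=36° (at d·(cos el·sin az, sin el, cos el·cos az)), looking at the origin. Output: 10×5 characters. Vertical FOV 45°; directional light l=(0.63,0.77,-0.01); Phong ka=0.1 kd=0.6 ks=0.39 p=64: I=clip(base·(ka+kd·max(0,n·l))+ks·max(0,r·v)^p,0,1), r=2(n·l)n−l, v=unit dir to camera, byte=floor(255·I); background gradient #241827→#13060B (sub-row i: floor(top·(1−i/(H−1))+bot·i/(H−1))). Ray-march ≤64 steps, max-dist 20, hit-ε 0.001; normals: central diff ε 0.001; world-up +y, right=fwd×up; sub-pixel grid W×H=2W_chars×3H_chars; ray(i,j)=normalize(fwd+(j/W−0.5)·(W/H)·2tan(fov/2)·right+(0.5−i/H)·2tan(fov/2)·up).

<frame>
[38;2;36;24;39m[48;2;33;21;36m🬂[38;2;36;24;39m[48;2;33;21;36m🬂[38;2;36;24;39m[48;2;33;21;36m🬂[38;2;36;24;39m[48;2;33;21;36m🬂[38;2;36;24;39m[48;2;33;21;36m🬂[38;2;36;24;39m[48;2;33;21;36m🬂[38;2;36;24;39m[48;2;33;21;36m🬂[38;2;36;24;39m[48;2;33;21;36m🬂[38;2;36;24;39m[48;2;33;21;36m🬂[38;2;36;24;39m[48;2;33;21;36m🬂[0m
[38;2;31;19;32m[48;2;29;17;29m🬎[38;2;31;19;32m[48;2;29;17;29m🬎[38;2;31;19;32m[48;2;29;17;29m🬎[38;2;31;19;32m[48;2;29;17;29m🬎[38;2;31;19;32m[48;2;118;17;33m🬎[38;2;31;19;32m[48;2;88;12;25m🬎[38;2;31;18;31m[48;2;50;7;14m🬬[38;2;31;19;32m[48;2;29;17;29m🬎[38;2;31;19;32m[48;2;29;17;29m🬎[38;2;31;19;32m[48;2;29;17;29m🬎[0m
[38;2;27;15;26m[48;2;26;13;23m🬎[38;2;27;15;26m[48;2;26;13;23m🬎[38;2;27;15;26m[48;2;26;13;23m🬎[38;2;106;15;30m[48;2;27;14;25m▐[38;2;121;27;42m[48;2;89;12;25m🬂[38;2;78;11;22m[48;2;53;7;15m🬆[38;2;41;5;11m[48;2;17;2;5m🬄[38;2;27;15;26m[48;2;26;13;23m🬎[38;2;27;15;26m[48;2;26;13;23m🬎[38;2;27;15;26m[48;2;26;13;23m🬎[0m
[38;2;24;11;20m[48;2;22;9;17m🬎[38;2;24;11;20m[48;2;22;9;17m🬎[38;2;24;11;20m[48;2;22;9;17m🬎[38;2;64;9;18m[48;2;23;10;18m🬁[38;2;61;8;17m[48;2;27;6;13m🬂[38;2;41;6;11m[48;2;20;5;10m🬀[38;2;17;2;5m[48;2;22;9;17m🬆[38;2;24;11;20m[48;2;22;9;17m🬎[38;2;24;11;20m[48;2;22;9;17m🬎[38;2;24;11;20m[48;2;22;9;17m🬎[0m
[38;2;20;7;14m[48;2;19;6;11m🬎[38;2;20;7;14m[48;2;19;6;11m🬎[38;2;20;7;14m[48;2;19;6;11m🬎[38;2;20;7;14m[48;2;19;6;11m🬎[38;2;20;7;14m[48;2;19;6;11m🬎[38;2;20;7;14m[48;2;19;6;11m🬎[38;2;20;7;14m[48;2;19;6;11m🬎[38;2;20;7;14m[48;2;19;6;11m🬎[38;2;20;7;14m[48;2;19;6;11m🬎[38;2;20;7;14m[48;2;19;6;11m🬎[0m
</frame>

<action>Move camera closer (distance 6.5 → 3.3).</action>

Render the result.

<frame>
[38;2;36;24;39m[48;2;33;21;36m🬂[38;2;36;24;39m[48;2;33;21;36m🬂[38;2;36;24;39m[48;2;33;21;36m🬂[38;2;35;23;38m[48;2;119;17;33m🬎[38;2;36;24;39m[48;2;108;15;30m🬂[38;2;36;24;39m[48;2;94;13;26m🬂[38;2;77;10;22m[48;2;35;23;38m🬱[38;2;34;22;37m[48;2;57;8;16m🬬[38;2;36;24;39m[48;2;33;21;36m🬂[38;2;36;24;39m[48;2;33;21;36m🬂[0m
[38;2;31;19;32m[48;2;29;17;29m🬎[38;2;31;19;32m[48;2;29;17;29m🬎[38;2;32;20;33m[48;2;117;16;33m🬀[38;2;116;21;36m[48;2;161;74;88m🬝[38;2;106;20;34m[48;2;94;13;26m▌[38;2;88;12;25m[48;2;80;11;22m🬆[38;2;75;10;21m[48;2;65;9;18m🬄[38;2;54;7;15m[48;2;41;5;11m▌[38;2;31;18;31m[48;2;22;3;6m🬨[38;2;31;19;32m[48;2;29;17;29m🬎[0m
[38;2;27;15;26m[48;2;26;13;23m🬎[38;2;100;14;28m[48;2;27;15;25m🬦[38;2;106;15;30m[48;2;96;13;27m🬆[38;2;97;14;28m[48;2;86;12;24m🬆[38;2;86;12;24m[48;2;75;10;21m🬆[38;2;72;10;20m[48;2;62;8;17m🬆[38;2;58;8;16m[48;2;47;6;13m🬆[38;2;40;5;11m[48;2;28;3;7m🬆[38;2;28;16;27m[48;2;17;2;5m🬁[38;2;27;15;26m[48;2;26;13;23m🬎[0m
[38;2;24;11;20m[48;2;22;9;17m🬎[38;2;24;11;20m[48;2;22;9;17m🬎[38;2;82;11;23m[48;2;66;9;18m🬎[38;2;76;10;21m[48;2;64;9;18m🬆[38;2;66;9;18m[48;2;53;7;15m🬆[38;2;53;7;14m[48;2;40;5;11m🬆[38;2;38;5;10m[48;2;24;3;6m🬆[38;2;26;3;7m[48;2;17;2;5m🬀[38;2;17;2;5m[48;2;23;10;19m▌[38;2;24;11;20m[48;2;22;9;17m🬎[0m
[38;2;20;7;14m[48;2;19;6;11m🬎[38;2;20;7;14m[48;2;19;6;11m🬎[38;2;54;7;15m[48;2;19;6;12m🬁[38;2;46;6;13m[48;2;24;5;10m🬆[38;2;38;5;10m[48;2;20;2;5m🬆[38;2;29;3;8m[48;2;18;2;5m🬂[38;2;17;2;5m[48;2;19;6;11m🬝[38;2;17;2;5m[48;2;19;6;11m🬆[38;2;20;7;14m[48;2;19;6;11m🬎[38;2;20;7;14m[48;2;19;6;11m🬎[0m
</frame>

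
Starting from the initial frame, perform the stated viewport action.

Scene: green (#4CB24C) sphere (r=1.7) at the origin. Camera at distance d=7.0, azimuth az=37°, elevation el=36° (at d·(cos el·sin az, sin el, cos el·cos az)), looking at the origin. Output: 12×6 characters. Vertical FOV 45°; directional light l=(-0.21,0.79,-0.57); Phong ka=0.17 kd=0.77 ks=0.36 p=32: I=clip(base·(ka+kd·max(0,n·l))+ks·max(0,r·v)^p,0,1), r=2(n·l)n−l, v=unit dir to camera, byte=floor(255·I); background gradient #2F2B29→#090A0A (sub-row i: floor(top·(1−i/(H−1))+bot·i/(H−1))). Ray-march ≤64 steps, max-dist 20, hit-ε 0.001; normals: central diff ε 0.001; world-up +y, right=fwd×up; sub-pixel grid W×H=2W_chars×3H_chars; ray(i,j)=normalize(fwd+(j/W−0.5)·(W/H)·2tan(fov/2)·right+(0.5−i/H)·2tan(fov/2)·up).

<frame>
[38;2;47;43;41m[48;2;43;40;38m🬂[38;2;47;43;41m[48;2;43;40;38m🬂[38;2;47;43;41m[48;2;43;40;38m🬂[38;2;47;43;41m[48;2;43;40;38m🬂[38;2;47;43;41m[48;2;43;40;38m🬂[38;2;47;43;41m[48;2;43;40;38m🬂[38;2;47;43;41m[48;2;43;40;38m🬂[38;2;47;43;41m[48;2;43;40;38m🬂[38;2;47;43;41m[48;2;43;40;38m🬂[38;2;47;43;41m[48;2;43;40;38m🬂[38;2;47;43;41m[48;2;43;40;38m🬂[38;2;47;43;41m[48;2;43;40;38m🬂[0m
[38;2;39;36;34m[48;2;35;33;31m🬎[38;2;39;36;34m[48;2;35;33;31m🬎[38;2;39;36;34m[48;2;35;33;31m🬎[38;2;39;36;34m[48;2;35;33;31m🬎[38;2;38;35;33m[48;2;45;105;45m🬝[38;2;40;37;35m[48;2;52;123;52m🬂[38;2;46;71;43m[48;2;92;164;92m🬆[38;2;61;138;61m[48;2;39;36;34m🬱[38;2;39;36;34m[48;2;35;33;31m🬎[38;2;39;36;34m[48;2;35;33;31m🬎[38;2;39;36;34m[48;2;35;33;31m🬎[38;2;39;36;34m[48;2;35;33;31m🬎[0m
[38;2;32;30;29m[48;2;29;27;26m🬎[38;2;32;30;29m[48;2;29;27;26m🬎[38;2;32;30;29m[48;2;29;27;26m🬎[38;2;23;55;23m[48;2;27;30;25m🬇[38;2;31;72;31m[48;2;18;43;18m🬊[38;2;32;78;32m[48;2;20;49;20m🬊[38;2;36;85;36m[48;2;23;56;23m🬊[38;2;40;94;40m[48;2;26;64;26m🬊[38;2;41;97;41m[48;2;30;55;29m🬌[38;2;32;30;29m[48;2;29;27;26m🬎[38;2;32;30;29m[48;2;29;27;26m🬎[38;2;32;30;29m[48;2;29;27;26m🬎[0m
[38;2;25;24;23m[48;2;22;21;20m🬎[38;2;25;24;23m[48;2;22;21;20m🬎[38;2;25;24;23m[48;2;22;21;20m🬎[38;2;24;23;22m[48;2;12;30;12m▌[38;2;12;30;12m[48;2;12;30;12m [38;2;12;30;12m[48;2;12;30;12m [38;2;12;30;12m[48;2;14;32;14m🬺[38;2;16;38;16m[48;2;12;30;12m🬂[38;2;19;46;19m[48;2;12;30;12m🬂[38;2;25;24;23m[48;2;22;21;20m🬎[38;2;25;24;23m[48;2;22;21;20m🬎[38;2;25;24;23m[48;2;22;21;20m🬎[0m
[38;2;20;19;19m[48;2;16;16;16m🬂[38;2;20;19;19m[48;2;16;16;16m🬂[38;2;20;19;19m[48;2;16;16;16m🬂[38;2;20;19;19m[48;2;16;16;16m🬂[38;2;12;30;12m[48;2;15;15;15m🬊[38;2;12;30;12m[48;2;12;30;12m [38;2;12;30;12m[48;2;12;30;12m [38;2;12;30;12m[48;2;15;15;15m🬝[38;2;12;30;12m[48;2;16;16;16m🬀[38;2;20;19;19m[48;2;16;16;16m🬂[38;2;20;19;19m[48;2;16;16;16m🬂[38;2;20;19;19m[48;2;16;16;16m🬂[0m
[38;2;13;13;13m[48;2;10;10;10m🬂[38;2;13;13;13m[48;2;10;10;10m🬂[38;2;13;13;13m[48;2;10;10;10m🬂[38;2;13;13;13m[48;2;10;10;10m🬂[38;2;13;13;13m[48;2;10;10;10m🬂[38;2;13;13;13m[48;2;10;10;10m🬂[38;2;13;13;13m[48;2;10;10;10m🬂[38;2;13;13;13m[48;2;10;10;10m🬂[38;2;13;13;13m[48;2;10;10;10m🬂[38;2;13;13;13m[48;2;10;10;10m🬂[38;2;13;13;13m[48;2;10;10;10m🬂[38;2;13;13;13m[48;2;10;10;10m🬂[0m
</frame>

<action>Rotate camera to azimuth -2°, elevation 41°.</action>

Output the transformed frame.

<frame>
[38;2;47;43;41m[48;2;43;40;38m🬂[38;2;47;43;41m[48;2;43;40;38m🬂[38;2;47;43;41m[48;2;43;40;38m🬂[38;2;47;43;41m[48;2;43;40;38m🬂[38;2;47;43;41m[48;2;43;40;38m🬂[38;2;47;43;41m[48;2;43;40;38m🬂[38;2;47;43;41m[48;2;43;40;38m🬂[38;2;47;43;41m[48;2;43;40;38m🬂[38;2;47;43;41m[48;2;43;40;38m🬂[38;2;47;43;41m[48;2;43;40;38m🬂[38;2;47;43;41m[48;2;43;40;38m🬂[38;2;47;43;41m[48;2;43;40;38m🬂[0m
[38;2;39;36;34m[48;2;35;33;31m🬎[38;2;39;36;34m[48;2;35;33;31m🬎[38;2;39;36;34m[48;2;35;33;31m🬎[38;2;39;36;34m[48;2;35;33;31m🬎[38;2;38;35;33m[48;2;59;139;59m🬝[38;2;40;37;35m[48;2;81;162;81m🬂[38;2;40;37;35m[48;2;64;139;64m🬂[38;2;50;119;50m[48;2;39;36;34m🬱[38;2;39;36;34m[48;2;35;33;31m🬎[38;2;39;36;34m[48;2;35;33;31m🬎[38;2;39;36;34m[48;2;35;33;31m🬎[38;2;39;36;34m[48;2;35;33;31m🬎[0m
[38;2;32;30;29m[48;2;29;27;26m🬎[38;2;32;30;29m[48;2;29;27;26m🬎[38;2;32;30;29m[48;2;29;27;26m🬎[38;2;41;95;41m[48;2;31;29;28m🬦[38;2;47;112;47m[48;2;35;83;35m🬆[38;2;54;116;54m[48;2;33;77;33m🬂[38;2;39;93;39m[48;2;27;65;27m🬆[38;2;35;82;35m[48;2;23;55;23m🬆[38;2;30;71;30m[48;2;21;39;20m🬄[38;2;32;30;29m[48;2;29;27;26m🬎[38;2;32;30;29m[48;2;29;27;26m🬎[38;2;32;30;29m[48;2;29;27;26m🬎[0m
[38;2;25;24;23m[48;2;22;21;20m🬎[38;2;25;24;23m[48;2;22;21;20m🬎[38;2;25;24;23m[48;2;22;21;20m🬎[38;2;27;63;27m[48;2;20;28;19m🬁[38;2;24;57;24m[48;2;13;33;13m🬂[38;2;21;49;21m[48;2;12;30;12m🬂[38;2;17;40;17m[48;2;12;30;12m🬂[38;2;14;33;14m[48;2;12;30;12m🬀[38;2;12;30;12m[48;2;12;30;12m [38;2;25;24;23m[48;2;22;21;20m🬎[38;2;25;24;23m[48;2;22;21;20m🬎[38;2;25;24;23m[48;2;22;21;20m🬎[0m
[38;2;20;19;19m[48;2;16;16;16m🬂[38;2;20;19;19m[48;2;16;16;16m🬂[38;2;20;19;19m[48;2;16;16;16m🬂[38;2;20;19;19m[48;2;16;16;16m🬂[38;2;12;30;12m[48;2;15;15;15m🬊[38;2;12;30;12m[48;2;12;30;12m [38;2;12;30;12m[48;2;12;30;12m [38;2;12;30;12m[48;2;15;15;15m🬝[38;2;12;30;12m[48;2;16;16;16m🬀[38;2;20;19;19m[48;2;16;16;16m🬂[38;2;20;19;19m[48;2;16;16;16m🬂[38;2;20;19;19m[48;2;16;16;16m🬂[0m
[38;2;13;13;13m[48;2;10;10;10m🬂[38;2;13;13;13m[48;2;10;10;10m🬂[38;2;13;13;13m[48;2;10;10;10m🬂[38;2;13;13;13m[48;2;10;10;10m🬂[38;2;13;13;13m[48;2;10;10;10m🬂[38;2;13;13;13m[48;2;10;10;10m🬂[38;2;13;13;13m[48;2;10;10;10m🬂[38;2;13;13;13m[48;2;10;10;10m🬂[38;2;13;13;13m[48;2;10;10;10m🬂[38;2;13;13;13m[48;2;10;10;10m🬂[38;2;13;13;13m[48;2;10;10;10m🬂[38;2;13;13;13m[48;2;10;10;10m🬂[0m
</frame>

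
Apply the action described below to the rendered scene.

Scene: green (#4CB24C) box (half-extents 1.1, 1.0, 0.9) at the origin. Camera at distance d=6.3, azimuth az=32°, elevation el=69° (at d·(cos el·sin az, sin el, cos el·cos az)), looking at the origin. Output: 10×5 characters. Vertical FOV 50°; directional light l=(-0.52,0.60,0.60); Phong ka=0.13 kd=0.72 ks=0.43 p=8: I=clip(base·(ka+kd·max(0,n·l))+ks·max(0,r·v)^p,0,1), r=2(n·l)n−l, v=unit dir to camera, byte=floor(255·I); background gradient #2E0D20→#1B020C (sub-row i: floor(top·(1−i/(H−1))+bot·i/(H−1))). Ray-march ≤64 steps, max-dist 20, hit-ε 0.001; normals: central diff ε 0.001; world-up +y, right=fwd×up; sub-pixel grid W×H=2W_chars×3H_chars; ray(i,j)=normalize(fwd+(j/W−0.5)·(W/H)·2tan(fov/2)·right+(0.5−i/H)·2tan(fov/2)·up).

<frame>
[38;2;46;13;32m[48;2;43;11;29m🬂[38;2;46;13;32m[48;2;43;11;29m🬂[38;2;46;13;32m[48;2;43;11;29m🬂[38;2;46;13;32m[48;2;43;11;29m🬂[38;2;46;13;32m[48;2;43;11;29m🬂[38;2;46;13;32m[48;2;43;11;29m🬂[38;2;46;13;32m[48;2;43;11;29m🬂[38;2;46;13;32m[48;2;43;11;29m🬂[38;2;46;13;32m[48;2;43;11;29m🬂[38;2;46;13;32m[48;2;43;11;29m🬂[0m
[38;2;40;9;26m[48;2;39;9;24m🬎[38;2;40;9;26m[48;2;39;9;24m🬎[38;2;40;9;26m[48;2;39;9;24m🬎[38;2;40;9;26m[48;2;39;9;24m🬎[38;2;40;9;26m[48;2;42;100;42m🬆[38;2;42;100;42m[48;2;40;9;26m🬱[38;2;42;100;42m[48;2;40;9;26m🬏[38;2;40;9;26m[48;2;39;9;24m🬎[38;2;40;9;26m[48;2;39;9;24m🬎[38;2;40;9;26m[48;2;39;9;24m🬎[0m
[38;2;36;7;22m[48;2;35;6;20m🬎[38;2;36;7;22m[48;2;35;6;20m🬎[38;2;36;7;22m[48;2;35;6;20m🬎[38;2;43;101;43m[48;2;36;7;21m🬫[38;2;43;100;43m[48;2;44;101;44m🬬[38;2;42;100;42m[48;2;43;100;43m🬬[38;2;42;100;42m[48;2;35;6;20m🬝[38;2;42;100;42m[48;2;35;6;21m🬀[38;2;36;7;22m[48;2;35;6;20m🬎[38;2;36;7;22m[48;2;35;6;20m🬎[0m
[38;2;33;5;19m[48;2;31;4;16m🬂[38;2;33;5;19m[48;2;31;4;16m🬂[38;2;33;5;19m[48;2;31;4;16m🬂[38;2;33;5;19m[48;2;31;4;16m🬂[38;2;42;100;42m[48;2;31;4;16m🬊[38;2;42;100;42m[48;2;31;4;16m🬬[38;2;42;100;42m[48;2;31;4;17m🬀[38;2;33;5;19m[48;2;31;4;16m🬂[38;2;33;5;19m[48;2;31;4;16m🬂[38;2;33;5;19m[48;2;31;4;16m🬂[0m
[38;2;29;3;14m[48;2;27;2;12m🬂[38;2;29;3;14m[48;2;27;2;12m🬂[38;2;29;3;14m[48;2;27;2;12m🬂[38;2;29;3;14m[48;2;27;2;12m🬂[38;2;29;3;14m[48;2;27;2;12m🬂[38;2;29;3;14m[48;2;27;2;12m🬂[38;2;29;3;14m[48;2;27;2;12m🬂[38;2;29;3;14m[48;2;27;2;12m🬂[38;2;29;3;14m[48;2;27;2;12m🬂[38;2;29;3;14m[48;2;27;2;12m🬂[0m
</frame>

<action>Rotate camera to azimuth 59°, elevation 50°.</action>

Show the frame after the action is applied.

<frame>
[38;2;46;13;32m[48;2;43;11;29m🬂[38;2;46;13;32m[48;2;43;11;29m🬂[38;2;46;13;32m[48;2;43;11;29m🬂[38;2;46;13;32m[48;2;43;11;29m🬂[38;2;46;13;32m[48;2;43;11;29m🬂[38;2;46;13;32m[48;2;43;11;29m🬂[38;2;46;13;32m[48;2;43;11;29m🬂[38;2;46;13;32m[48;2;43;11;29m🬂[38;2;46;13;32m[48;2;43;11;29m🬂[38;2;46;13;32m[48;2;43;11;29m🬂[0m
[38;2;40;9;26m[48;2;39;9;24m🬎[38;2;40;9;26m[48;2;39;9;24m🬎[38;2;40;9;26m[48;2;39;9;24m🬎[38;2;40;9;26m[48;2;45;102;45m🬝[38;2;40;9;26m[48;2;43;100;43m🬆[38;2;41;10;27m[48;2;42;100;42m🬂[38;2;42;100;42m[48;2;40;9;26m🬏[38;2;40;9;26m[48;2;39;9;24m🬎[38;2;40;9;26m[48;2;39;9;24m🬎[38;2;40;9;26m[48;2;39;9;24m🬎[0m
[38;2;36;7;22m[48;2;35;6;20m🬎[38;2;36;7;22m[48;2;35;6;20m🬎[38;2;36;7;22m[48;2;35;6;20m🬎[38;2;42;100;42m[48;2;35;6;21m🬉[38;2;44;101;44m[48;2;42;100;42m🬪[38;2;42;100;42m[48;2;43;100;43m🬁[38;2;42;100;42m[48;2;9;23;9m🬎[38;2;36;7;21m[48;2;9;23;9m🬸[38;2;36;7;22m[48;2;35;6;20m🬎[38;2;36;7;22m[48;2;35;6;20m🬎[0m
[38;2;33;5;19m[48;2;31;4;16m🬂[38;2;33;5;19m[48;2;31;4;16m🬂[38;2;33;5;19m[48;2;31;4;16m🬂[38;2;33;5;19m[48;2;31;4;16m🬂[38;2;42;100;42m[48;2;31;4;16m🬨[38;2;9;23;9m[48;2;9;23;9m [38;2;9;23;9m[48;2;31;4;16m🬎[38;2;33;5;19m[48;2;31;4;16m🬂[38;2;33;5;19m[48;2;31;4;16m🬂[38;2;33;5;19m[48;2;31;4;16m🬂[0m
[38;2;29;3;14m[48;2;27;2;12m🬂[38;2;29;3;14m[48;2;27;2;12m🬂[38;2;29;3;14m[48;2;27;2;12m🬂[38;2;29;3;14m[48;2;27;2;12m🬂[38;2;29;3;14m[48;2;27;2;12m🬂[38;2;29;3;14m[48;2;27;2;12m🬂[38;2;29;3;14m[48;2;27;2;12m🬂[38;2;29;3;14m[48;2;27;2;12m🬂[38;2;29;3;14m[48;2;27;2;12m🬂[38;2;29;3;14m[48;2;27;2;12m🬂[0m
</frame>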